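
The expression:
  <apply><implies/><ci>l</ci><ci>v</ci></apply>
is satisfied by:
  {v: True, l: False}
  {l: False, v: False}
  {l: True, v: True}


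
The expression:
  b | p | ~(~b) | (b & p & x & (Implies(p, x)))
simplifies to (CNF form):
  b | p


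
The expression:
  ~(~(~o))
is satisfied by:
  {o: False}


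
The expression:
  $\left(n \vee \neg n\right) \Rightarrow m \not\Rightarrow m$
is never true.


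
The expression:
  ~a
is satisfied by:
  {a: False}


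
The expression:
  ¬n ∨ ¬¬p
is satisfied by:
  {p: True, n: False}
  {n: False, p: False}
  {n: True, p: True}


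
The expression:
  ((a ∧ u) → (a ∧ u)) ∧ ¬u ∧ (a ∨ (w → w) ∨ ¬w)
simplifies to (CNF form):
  ¬u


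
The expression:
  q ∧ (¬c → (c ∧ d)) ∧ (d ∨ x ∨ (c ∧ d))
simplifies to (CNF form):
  c ∧ q ∧ (d ∨ x)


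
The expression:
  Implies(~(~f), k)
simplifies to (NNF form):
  k | ~f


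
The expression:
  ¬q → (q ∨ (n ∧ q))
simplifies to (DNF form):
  q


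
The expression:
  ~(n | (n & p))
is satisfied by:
  {n: False}


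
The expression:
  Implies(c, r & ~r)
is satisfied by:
  {c: False}


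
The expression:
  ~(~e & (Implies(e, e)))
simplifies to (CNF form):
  e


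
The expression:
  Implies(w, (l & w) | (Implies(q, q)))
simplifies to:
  True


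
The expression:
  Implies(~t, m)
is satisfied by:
  {t: True, m: True}
  {t: True, m: False}
  {m: True, t: False}


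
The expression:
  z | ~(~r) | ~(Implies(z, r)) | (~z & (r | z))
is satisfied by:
  {r: True, z: True}
  {r: True, z: False}
  {z: True, r: False}


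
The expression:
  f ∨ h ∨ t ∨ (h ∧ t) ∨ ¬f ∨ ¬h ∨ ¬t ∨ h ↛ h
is always true.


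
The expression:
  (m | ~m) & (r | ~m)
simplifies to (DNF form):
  r | ~m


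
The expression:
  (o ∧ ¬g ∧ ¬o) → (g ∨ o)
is always true.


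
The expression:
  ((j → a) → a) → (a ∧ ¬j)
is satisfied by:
  {j: False}


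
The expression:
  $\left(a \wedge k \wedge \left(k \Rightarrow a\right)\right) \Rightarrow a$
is always true.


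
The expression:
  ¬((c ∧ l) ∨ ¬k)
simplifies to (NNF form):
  k ∧ (¬c ∨ ¬l)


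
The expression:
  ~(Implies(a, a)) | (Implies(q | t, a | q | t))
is always true.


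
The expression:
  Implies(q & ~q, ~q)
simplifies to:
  True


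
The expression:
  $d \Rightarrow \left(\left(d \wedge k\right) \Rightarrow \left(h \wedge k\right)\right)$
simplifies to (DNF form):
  $h \vee \neg d \vee \neg k$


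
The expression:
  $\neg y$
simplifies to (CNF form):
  $\neg y$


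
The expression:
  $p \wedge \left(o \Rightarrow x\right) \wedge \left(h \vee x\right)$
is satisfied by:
  {x: True, h: True, p: True, o: False}
  {x: True, p: True, o: False, h: False}
  {x: True, h: True, p: True, o: True}
  {x: True, p: True, o: True, h: False}
  {p: True, h: True, o: False, x: False}


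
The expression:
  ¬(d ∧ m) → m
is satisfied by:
  {m: True}


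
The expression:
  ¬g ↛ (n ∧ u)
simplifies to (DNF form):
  (¬g ∧ ¬n) ∨ (¬g ∧ ¬u)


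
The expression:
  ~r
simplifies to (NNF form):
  ~r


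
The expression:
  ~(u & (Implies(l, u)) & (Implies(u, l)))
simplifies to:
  ~l | ~u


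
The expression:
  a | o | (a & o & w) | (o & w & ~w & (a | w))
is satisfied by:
  {a: True, o: True}
  {a: True, o: False}
  {o: True, a: False}


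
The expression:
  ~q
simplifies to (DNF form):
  ~q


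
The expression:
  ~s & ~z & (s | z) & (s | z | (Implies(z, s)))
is never true.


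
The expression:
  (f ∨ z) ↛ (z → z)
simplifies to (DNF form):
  False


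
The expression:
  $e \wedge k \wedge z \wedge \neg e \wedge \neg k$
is never true.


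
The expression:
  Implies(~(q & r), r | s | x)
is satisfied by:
  {r: True, x: True, s: True}
  {r: True, x: True, s: False}
  {r: True, s: True, x: False}
  {r: True, s: False, x: False}
  {x: True, s: True, r: False}
  {x: True, s: False, r: False}
  {s: True, x: False, r: False}


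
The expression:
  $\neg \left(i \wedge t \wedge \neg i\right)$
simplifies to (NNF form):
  $\text{True}$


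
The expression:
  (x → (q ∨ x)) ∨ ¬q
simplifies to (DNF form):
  True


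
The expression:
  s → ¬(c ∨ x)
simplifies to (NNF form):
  (¬c ∧ ¬x) ∨ ¬s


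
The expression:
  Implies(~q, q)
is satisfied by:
  {q: True}


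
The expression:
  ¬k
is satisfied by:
  {k: False}


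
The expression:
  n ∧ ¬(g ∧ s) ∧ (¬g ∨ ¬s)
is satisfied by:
  {n: True, s: False, g: False}
  {g: True, n: True, s: False}
  {s: True, n: True, g: False}


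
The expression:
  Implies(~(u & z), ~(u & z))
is always true.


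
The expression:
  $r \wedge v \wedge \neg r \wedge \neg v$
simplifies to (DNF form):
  $\text{False}$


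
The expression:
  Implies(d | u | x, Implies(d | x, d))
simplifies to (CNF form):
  d | ~x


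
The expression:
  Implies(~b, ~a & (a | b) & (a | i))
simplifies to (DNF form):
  b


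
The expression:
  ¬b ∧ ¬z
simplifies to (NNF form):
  ¬b ∧ ¬z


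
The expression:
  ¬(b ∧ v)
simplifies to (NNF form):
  ¬b ∨ ¬v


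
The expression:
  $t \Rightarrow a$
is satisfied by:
  {a: True, t: False}
  {t: False, a: False}
  {t: True, a: True}


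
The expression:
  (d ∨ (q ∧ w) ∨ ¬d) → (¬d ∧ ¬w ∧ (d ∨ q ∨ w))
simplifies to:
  q ∧ ¬d ∧ ¬w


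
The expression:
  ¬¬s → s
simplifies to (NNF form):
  True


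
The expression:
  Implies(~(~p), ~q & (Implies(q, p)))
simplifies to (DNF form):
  ~p | ~q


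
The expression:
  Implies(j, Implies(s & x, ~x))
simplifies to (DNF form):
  ~j | ~s | ~x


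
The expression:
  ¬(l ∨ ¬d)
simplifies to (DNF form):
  d ∧ ¬l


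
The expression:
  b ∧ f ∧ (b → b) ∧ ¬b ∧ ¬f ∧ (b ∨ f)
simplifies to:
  False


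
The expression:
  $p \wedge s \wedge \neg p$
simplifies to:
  $\text{False}$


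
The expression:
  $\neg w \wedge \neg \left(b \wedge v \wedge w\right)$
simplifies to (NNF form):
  $\neg w$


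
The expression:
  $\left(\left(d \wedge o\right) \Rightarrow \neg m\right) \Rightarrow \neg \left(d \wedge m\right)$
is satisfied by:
  {o: True, m: False, d: False}
  {m: False, d: False, o: False}
  {d: True, o: True, m: False}
  {d: True, m: False, o: False}
  {o: True, m: True, d: False}
  {m: True, o: False, d: False}
  {d: True, m: True, o: True}


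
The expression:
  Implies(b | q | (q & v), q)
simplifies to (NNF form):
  q | ~b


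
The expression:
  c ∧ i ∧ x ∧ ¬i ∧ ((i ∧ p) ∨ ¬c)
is never true.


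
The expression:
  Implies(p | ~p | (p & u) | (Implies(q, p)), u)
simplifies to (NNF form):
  u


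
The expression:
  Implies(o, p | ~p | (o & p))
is always true.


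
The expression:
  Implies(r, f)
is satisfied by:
  {f: True, r: False}
  {r: False, f: False}
  {r: True, f: True}


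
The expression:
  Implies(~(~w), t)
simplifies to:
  t | ~w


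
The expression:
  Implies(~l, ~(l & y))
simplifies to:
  True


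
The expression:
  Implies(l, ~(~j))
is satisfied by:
  {j: True, l: False}
  {l: False, j: False}
  {l: True, j: True}


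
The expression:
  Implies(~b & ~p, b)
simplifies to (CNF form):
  b | p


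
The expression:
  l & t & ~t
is never true.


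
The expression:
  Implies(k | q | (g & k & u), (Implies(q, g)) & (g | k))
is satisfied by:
  {g: True, q: False}
  {q: False, g: False}
  {q: True, g: True}


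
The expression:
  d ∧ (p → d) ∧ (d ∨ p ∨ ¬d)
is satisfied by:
  {d: True}


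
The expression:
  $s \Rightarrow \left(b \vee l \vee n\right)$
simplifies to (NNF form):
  $b \vee l \vee n \vee \neg s$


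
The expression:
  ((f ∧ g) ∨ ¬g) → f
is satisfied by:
  {g: True, f: True}
  {g: True, f: False}
  {f: True, g: False}


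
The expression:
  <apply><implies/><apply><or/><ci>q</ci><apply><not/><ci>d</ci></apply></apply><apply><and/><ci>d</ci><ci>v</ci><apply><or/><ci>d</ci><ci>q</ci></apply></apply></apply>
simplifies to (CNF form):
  <apply><and/><ci>d</ci><apply><or/><ci>v</ci><apply><not/><ci>q</ci></apply></apply></apply>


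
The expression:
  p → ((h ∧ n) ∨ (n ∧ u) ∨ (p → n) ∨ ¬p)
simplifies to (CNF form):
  n ∨ ¬p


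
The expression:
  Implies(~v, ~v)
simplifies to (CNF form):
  True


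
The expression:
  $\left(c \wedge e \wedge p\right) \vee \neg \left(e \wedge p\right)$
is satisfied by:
  {c: True, p: False, e: False}
  {p: False, e: False, c: False}
  {c: True, e: True, p: False}
  {e: True, p: False, c: False}
  {c: True, p: True, e: False}
  {p: True, c: False, e: False}
  {c: True, e: True, p: True}


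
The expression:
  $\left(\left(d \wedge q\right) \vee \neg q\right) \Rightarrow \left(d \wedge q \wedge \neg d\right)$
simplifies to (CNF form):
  $q \wedge \neg d$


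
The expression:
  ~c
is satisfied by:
  {c: False}


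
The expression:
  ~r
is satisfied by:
  {r: False}


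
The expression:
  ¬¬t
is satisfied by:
  {t: True}


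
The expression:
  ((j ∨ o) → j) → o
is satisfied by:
  {o: True}


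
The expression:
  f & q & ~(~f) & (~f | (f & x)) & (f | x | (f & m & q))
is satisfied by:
  {f: True, x: True, q: True}


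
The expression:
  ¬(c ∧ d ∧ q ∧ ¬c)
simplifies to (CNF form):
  True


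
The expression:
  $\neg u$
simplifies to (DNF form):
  $\neg u$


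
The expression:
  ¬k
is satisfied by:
  {k: False}


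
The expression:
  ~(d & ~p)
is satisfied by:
  {p: True, d: False}
  {d: False, p: False}
  {d: True, p: True}


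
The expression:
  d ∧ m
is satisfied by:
  {m: True, d: True}


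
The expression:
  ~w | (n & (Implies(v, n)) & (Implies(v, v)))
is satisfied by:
  {n: True, w: False}
  {w: False, n: False}
  {w: True, n: True}


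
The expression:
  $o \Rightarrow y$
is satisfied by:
  {y: True, o: False}
  {o: False, y: False}
  {o: True, y: True}


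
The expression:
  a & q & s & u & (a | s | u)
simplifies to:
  a & q & s & u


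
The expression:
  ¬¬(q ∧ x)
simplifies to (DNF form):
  q ∧ x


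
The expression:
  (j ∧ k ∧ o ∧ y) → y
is always true.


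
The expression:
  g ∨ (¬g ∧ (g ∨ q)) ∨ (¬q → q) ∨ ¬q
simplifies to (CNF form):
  True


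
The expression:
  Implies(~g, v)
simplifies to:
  g | v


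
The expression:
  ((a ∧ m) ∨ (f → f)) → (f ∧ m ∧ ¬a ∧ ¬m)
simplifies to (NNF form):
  False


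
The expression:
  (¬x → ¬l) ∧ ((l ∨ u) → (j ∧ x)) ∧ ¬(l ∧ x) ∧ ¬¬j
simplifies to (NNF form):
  j ∧ ¬l ∧ (x ∨ ¬u)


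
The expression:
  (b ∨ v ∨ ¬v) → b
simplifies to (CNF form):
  b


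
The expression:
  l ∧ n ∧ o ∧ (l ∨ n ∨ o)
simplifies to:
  l ∧ n ∧ o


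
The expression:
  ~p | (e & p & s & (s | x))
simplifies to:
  ~p | (e & s)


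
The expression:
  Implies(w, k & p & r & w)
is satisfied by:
  {r: True, k: True, p: True, w: False}
  {r: True, k: True, p: False, w: False}
  {r: True, p: True, k: False, w: False}
  {r: True, p: False, k: False, w: False}
  {k: True, p: True, r: False, w: False}
  {k: True, r: False, p: False, w: False}
  {k: False, p: True, r: False, w: False}
  {k: False, r: False, p: False, w: False}
  {r: True, w: True, k: True, p: True}


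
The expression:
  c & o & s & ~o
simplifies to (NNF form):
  False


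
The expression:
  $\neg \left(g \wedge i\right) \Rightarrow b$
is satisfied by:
  {i: True, b: True, g: True}
  {i: True, b: True, g: False}
  {b: True, g: True, i: False}
  {b: True, g: False, i: False}
  {i: True, g: True, b: False}


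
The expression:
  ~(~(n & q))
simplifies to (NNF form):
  n & q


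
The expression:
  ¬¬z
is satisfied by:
  {z: True}


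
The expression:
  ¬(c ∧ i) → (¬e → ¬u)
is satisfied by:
  {c: True, e: True, i: True, u: False}
  {c: True, e: True, i: False, u: False}
  {e: True, i: True, u: False, c: False}
  {e: True, i: False, u: False, c: False}
  {c: True, i: True, u: False, e: False}
  {c: True, i: False, u: False, e: False}
  {i: True, c: False, u: False, e: False}
  {i: False, c: False, u: False, e: False}
  {c: True, e: True, u: True, i: True}
  {c: True, e: True, u: True, i: False}
  {e: True, u: True, i: True, c: False}
  {e: True, u: True, i: False, c: False}
  {c: True, u: True, i: True, e: False}


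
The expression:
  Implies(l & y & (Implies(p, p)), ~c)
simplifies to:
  ~c | ~l | ~y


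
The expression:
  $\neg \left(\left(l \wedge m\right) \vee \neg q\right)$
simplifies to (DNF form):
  $\left(q \wedge \neg l\right) \vee \left(q \wedge \neg m\right)$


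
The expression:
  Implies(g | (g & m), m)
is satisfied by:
  {m: True, g: False}
  {g: False, m: False}
  {g: True, m: True}


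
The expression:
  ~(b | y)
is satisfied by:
  {y: False, b: False}


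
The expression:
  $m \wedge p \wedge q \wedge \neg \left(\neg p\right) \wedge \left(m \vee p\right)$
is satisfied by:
  {m: True, p: True, q: True}


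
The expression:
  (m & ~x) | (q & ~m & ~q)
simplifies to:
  m & ~x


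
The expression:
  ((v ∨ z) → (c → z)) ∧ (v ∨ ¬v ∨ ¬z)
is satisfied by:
  {z: True, v: False, c: False}
  {v: False, c: False, z: False}
  {c: True, z: True, v: False}
  {c: True, v: False, z: False}
  {z: True, v: True, c: False}
  {v: True, z: False, c: False}
  {c: True, v: True, z: True}


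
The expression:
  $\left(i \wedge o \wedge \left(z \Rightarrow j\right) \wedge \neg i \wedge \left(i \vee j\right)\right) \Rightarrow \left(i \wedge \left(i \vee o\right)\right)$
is always true.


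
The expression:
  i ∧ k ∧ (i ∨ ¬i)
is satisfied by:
  {i: True, k: True}


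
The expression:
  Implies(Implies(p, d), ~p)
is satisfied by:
  {p: False, d: False}
  {d: True, p: False}
  {p: True, d: False}


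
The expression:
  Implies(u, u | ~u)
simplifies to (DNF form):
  True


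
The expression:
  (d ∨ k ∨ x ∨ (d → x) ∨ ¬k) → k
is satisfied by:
  {k: True}


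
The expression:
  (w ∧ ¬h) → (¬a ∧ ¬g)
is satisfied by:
  {h: True, g: False, w: False, a: False}
  {a: True, h: True, g: False, w: False}
  {h: True, g: True, w: False, a: False}
  {a: True, h: True, g: True, w: False}
  {a: False, g: False, w: False, h: False}
  {a: True, g: False, w: False, h: False}
  {g: True, a: False, w: False, h: False}
  {a: True, g: True, w: False, h: False}
  {w: True, h: True, a: False, g: False}
  {a: True, w: True, h: True, g: False}
  {w: True, h: True, g: True, a: False}
  {a: True, w: True, h: True, g: True}
  {w: True, h: False, g: False, a: False}


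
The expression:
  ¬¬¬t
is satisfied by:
  {t: False}


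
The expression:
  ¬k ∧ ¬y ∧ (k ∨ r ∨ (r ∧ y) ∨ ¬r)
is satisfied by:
  {y: False, k: False}


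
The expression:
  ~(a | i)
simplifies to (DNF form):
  ~a & ~i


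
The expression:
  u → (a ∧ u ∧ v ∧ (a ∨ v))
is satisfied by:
  {v: True, a: True, u: False}
  {v: True, a: False, u: False}
  {a: True, v: False, u: False}
  {v: False, a: False, u: False}
  {v: True, u: True, a: True}


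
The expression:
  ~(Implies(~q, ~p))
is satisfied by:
  {p: True, q: False}


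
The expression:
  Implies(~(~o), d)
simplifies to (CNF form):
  d | ~o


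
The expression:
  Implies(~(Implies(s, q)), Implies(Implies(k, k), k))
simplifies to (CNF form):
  k | q | ~s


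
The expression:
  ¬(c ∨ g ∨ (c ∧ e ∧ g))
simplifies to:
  ¬c ∧ ¬g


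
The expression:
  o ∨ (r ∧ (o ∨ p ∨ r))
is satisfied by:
  {r: True, o: True}
  {r: True, o: False}
  {o: True, r: False}


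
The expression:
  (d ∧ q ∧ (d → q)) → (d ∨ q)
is always true.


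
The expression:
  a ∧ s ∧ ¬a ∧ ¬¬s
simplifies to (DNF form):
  False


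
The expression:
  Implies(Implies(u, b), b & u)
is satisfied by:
  {u: True}


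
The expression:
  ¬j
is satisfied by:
  {j: False}


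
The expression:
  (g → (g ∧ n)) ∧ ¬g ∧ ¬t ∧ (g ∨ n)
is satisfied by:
  {n: True, g: False, t: False}


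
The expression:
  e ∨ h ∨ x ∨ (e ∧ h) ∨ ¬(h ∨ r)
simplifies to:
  e ∨ h ∨ x ∨ ¬r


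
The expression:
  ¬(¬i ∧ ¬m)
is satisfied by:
  {i: True, m: True}
  {i: True, m: False}
  {m: True, i: False}


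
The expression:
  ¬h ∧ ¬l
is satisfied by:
  {h: False, l: False}


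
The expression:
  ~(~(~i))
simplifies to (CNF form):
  ~i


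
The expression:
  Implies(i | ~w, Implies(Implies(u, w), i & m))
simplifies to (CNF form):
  (i | u | w) & (m | u | w) & (i | u | ~i) & (i | w | ~w) & (m | u | ~i) & (m | w | ~w) & (i | ~i | ~w) & (m | ~i | ~w)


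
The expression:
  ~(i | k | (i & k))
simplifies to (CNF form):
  ~i & ~k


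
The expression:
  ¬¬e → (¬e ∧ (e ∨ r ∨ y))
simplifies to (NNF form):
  ¬e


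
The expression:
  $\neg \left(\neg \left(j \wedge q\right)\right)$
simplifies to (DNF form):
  $j \wedge q$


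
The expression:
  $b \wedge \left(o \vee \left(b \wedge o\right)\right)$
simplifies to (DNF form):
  $b \wedge o$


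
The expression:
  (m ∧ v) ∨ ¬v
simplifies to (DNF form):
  m ∨ ¬v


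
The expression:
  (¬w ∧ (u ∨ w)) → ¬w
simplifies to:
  True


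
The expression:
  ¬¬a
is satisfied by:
  {a: True}


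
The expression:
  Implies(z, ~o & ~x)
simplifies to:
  ~z | (~o & ~x)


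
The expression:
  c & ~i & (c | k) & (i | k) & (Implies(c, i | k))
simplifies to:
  c & k & ~i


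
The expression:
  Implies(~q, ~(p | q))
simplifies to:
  q | ~p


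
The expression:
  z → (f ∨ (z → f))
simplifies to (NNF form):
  f ∨ ¬z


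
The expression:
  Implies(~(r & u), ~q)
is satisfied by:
  {u: True, r: True, q: False}
  {u: True, r: False, q: False}
  {r: True, u: False, q: False}
  {u: False, r: False, q: False}
  {q: True, u: True, r: True}


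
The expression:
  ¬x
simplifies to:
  ¬x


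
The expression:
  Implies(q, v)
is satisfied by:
  {v: True, q: False}
  {q: False, v: False}
  {q: True, v: True}


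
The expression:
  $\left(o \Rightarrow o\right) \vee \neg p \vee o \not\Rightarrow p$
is always true.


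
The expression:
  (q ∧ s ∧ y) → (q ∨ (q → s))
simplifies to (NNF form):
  True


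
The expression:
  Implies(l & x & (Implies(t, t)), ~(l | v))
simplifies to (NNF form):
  ~l | ~x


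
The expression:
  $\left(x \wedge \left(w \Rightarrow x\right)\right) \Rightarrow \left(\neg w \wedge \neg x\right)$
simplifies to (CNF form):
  $\neg x$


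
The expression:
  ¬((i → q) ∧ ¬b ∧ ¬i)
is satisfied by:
  {i: True, b: True}
  {i: True, b: False}
  {b: True, i: False}


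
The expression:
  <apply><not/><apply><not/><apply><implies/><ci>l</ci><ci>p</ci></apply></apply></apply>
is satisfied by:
  {p: True, l: False}
  {l: False, p: False}
  {l: True, p: True}


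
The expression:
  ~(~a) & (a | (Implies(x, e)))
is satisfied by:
  {a: True}


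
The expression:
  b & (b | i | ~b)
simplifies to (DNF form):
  b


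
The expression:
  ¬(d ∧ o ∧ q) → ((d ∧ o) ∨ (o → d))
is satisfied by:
  {d: True, o: False}
  {o: False, d: False}
  {o: True, d: True}


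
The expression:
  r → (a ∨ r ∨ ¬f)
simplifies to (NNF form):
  True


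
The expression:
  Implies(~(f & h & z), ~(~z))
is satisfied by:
  {z: True}


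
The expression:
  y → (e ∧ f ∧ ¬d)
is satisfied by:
  {e: True, f: True, d: False, y: False}
  {e: True, f: False, d: False, y: False}
  {f: True, e: False, d: False, y: False}
  {e: False, f: False, d: False, y: False}
  {e: True, d: True, f: True, y: False}
  {e: True, d: True, f: False, y: False}
  {d: True, f: True, e: False, y: False}
  {d: True, f: False, e: False, y: False}
  {y: True, e: True, d: False, f: True}


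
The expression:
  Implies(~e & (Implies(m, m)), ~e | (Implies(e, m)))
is always true.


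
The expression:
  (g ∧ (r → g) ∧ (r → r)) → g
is always true.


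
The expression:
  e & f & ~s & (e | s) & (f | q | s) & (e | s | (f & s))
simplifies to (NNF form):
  e & f & ~s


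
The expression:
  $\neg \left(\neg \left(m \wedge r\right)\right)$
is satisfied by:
  {r: True, m: True}


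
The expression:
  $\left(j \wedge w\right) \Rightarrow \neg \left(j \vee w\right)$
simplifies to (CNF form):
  $\neg j \vee \neg w$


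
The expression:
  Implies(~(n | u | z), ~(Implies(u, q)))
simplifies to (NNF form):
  n | u | z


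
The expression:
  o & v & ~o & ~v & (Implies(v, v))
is never true.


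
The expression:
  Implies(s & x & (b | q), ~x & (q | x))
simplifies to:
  ~s | ~x | (~b & ~q)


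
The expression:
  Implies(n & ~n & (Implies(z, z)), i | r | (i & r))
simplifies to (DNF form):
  True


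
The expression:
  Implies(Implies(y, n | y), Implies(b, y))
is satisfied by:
  {y: True, b: False}
  {b: False, y: False}
  {b: True, y: True}


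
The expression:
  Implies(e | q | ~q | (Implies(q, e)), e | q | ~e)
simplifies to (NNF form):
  True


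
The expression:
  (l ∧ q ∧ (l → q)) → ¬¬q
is always true.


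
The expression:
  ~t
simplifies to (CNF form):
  ~t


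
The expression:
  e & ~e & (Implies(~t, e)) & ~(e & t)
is never true.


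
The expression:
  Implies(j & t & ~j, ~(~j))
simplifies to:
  True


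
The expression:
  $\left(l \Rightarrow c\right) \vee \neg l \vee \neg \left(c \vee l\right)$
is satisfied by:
  {c: True, l: False}
  {l: False, c: False}
  {l: True, c: True}


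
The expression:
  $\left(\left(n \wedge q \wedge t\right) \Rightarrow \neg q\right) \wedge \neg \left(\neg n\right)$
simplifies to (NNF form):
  $n \wedge \left(\neg q \vee \neg t\right)$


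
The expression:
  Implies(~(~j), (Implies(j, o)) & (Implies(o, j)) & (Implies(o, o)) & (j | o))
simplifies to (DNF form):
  o | ~j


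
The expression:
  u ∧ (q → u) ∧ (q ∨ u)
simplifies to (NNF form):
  u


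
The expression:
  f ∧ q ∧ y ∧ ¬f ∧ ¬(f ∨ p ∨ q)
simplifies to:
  False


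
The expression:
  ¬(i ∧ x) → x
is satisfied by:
  {x: True}


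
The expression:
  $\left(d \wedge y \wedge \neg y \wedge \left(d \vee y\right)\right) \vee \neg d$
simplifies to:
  $\neg d$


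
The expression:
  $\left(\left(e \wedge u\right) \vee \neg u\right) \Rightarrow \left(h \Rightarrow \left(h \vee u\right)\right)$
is always true.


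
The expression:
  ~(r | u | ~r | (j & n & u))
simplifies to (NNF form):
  False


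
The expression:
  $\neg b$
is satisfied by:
  {b: False}


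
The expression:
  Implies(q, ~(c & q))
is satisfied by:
  {c: False, q: False}
  {q: True, c: False}
  {c: True, q: False}


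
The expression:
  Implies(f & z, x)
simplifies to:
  x | ~f | ~z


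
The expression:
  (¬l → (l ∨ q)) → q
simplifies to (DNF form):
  q ∨ ¬l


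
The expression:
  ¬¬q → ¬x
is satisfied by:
  {q: False, x: False}
  {x: True, q: False}
  {q: True, x: False}


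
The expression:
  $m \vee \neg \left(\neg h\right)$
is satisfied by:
  {m: True, h: True}
  {m: True, h: False}
  {h: True, m: False}


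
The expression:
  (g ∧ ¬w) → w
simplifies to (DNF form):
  w ∨ ¬g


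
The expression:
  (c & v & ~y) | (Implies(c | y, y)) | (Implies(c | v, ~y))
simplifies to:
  True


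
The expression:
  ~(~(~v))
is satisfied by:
  {v: False}


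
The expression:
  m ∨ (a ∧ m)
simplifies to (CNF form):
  m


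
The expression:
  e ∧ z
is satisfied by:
  {z: True, e: True}


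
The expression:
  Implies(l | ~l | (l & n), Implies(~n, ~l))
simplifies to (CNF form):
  n | ~l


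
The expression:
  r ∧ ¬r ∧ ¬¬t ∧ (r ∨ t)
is never true.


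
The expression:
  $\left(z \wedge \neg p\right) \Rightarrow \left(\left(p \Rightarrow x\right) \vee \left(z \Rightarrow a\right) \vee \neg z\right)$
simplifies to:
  $\text{True}$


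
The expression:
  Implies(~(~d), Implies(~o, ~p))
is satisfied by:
  {o: True, p: False, d: False}
  {p: False, d: False, o: False}
  {d: True, o: True, p: False}
  {d: True, p: False, o: False}
  {o: True, p: True, d: False}
  {p: True, o: False, d: False}
  {d: True, p: True, o: True}


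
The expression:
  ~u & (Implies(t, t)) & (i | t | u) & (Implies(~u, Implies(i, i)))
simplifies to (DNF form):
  (i & ~u) | (t & ~u)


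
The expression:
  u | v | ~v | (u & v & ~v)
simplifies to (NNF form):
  True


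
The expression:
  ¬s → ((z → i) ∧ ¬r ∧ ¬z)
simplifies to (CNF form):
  (s ∨ ¬r) ∧ (s ∨ ¬z)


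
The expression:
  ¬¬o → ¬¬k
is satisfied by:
  {k: True, o: False}
  {o: False, k: False}
  {o: True, k: True}


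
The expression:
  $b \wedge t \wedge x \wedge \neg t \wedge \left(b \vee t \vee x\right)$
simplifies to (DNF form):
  $\text{False}$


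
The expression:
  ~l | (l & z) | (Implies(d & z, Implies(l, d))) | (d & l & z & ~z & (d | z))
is always true.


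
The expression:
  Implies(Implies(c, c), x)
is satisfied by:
  {x: True}


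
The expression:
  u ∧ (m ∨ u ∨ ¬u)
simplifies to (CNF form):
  u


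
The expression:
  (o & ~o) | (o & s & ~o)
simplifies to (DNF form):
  False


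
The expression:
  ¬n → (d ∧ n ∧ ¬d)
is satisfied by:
  {n: True}


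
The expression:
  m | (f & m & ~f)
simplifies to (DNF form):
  m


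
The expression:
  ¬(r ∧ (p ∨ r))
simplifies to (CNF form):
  ¬r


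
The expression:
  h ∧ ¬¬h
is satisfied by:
  {h: True}


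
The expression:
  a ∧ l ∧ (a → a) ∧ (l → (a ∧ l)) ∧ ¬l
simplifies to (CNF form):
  False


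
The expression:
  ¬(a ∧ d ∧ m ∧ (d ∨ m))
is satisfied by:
  {m: False, d: False, a: False}
  {a: True, m: False, d: False}
  {d: True, m: False, a: False}
  {a: True, d: True, m: False}
  {m: True, a: False, d: False}
  {a: True, m: True, d: False}
  {d: True, m: True, a: False}


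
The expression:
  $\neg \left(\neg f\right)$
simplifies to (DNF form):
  $f$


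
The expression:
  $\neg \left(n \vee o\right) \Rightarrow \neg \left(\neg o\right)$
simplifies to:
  $n \vee o$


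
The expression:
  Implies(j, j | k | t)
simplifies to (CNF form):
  True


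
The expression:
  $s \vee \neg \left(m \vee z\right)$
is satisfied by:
  {s: True, z: False, m: False}
  {s: True, m: True, z: False}
  {s: True, z: True, m: False}
  {s: True, m: True, z: True}
  {m: False, z: False, s: False}


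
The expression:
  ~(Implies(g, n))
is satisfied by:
  {g: True, n: False}


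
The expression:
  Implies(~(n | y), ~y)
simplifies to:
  True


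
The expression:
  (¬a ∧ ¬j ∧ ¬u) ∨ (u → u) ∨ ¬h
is always true.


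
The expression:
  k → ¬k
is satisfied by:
  {k: False}


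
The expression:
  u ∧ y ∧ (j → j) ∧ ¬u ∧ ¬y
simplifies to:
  False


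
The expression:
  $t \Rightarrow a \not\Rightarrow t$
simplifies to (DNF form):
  $\neg t$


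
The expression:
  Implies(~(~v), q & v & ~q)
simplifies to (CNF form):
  ~v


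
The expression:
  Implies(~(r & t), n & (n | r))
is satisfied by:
  {r: True, n: True, t: True}
  {r: True, n: True, t: False}
  {n: True, t: True, r: False}
  {n: True, t: False, r: False}
  {r: True, t: True, n: False}


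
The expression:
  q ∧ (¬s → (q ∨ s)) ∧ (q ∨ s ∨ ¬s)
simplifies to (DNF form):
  q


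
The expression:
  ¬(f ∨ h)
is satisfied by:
  {h: False, f: False}


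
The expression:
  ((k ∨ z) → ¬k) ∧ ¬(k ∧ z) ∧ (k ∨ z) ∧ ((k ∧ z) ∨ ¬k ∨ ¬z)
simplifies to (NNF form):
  z ∧ ¬k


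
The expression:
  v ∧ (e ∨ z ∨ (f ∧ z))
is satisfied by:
  {z: True, e: True, v: True}
  {z: True, v: True, e: False}
  {e: True, v: True, z: False}


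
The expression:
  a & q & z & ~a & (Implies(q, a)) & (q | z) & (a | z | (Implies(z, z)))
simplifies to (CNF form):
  False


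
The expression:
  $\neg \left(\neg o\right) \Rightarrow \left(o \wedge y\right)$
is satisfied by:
  {y: True, o: False}
  {o: False, y: False}
  {o: True, y: True}


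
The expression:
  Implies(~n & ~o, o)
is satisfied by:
  {n: True, o: True}
  {n: True, o: False}
  {o: True, n: False}


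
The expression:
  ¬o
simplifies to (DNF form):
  ¬o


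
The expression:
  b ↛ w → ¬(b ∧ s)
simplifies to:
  w ∨ ¬b ∨ ¬s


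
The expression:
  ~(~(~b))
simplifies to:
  ~b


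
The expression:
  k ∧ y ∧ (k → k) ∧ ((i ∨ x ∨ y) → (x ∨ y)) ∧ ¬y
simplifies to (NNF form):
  False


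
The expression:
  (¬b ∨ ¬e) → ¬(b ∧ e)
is always true.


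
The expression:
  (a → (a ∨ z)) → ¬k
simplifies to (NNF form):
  ¬k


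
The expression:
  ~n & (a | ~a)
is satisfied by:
  {n: False}


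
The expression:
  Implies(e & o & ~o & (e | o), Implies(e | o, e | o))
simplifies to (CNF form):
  True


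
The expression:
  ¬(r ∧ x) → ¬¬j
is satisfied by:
  {x: True, j: True, r: True}
  {x: True, j: True, r: False}
  {j: True, r: True, x: False}
  {j: True, r: False, x: False}
  {x: True, r: True, j: False}


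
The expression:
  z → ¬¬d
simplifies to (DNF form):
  d ∨ ¬z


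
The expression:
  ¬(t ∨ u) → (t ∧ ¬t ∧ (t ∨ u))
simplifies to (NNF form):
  t ∨ u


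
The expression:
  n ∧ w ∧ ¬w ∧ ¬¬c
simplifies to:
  False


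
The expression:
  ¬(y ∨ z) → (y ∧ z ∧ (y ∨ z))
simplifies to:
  y ∨ z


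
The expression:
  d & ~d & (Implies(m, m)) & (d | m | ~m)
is never true.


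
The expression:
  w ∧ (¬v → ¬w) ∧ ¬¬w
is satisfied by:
  {w: True, v: True}


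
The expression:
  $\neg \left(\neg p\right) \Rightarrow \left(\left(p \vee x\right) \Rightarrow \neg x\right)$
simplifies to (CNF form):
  $\neg p \vee \neg x$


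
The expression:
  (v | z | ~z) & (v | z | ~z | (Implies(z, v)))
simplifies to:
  True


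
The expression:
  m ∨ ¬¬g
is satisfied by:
  {m: True, g: True}
  {m: True, g: False}
  {g: True, m: False}


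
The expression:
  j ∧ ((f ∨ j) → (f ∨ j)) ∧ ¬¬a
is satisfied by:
  {a: True, j: True}


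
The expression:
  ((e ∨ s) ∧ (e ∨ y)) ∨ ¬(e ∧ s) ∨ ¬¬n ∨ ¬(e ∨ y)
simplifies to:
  True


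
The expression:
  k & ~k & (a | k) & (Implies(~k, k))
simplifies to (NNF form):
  False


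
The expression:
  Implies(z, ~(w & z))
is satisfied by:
  {w: False, z: False}
  {z: True, w: False}
  {w: True, z: False}


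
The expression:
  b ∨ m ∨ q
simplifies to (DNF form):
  b ∨ m ∨ q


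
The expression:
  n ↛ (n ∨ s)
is never true.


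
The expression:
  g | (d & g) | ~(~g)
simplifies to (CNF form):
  g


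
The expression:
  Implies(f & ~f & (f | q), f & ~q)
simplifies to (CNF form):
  True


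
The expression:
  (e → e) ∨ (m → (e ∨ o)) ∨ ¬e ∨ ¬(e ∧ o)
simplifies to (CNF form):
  True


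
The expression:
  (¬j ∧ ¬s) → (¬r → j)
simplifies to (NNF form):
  j ∨ r ∨ s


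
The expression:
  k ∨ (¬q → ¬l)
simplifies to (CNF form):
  k ∨ q ∨ ¬l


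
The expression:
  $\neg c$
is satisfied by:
  {c: False}


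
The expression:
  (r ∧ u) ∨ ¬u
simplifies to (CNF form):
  r ∨ ¬u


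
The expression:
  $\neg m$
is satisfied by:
  {m: False}


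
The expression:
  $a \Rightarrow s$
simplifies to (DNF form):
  $s \vee \neg a$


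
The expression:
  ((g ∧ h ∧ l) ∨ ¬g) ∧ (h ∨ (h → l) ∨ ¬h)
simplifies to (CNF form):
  (h ∨ ¬g) ∧ (l ∨ ¬g)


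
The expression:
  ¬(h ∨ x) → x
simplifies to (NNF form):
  h ∨ x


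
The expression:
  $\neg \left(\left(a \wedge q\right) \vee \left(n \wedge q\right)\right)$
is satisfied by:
  {a: False, q: False, n: False}
  {n: True, a: False, q: False}
  {a: True, n: False, q: False}
  {n: True, a: True, q: False}
  {q: True, n: False, a: False}


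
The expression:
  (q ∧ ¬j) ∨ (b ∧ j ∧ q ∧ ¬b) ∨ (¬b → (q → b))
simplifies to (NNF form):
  b ∨ ¬j ∨ ¬q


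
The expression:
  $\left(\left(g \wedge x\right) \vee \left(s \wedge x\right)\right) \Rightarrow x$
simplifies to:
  $\text{True}$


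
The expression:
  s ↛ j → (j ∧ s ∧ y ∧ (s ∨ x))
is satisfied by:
  {j: True, s: False}
  {s: False, j: False}
  {s: True, j: True}


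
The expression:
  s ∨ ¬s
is always true.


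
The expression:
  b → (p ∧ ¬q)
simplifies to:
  (p ∧ ¬q) ∨ ¬b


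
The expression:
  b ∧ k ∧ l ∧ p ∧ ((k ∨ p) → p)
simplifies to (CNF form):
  b ∧ k ∧ l ∧ p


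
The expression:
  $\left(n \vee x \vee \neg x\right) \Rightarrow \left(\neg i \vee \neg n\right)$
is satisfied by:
  {n: False, i: False}
  {i: True, n: False}
  {n: True, i: False}


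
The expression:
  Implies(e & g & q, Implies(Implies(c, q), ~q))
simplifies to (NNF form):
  ~e | ~g | ~q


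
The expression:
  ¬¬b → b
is always true.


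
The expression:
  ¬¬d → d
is always true.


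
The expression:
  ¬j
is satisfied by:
  {j: False}


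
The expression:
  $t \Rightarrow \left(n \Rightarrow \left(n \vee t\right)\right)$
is always true.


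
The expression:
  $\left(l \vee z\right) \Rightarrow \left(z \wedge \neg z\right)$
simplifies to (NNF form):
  $\neg l \wedge \neg z$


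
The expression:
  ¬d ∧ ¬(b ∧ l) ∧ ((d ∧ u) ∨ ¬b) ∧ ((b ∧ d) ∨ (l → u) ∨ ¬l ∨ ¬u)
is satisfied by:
  {d: False, b: False}


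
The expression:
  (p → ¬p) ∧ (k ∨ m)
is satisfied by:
  {k: True, m: True, p: False}
  {k: True, p: False, m: False}
  {m: True, p: False, k: False}


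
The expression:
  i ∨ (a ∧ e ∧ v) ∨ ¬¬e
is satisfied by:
  {i: True, e: True}
  {i: True, e: False}
  {e: True, i: False}


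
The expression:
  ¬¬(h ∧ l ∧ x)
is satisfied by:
  {h: True, x: True, l: True}


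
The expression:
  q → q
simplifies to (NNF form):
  True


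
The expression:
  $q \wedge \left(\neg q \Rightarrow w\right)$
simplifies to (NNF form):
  $q$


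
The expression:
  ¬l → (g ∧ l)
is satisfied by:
  {l: True}


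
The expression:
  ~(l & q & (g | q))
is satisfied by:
  {l: False, q: False}
  {q: True, l: False}
  {l: True, q: False}


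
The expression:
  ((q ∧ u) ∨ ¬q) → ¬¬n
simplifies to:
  n ∨ (q ∧ ¬u)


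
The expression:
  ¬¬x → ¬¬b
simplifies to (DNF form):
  b ∨ ¬x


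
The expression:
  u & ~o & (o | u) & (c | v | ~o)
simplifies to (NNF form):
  u & ~o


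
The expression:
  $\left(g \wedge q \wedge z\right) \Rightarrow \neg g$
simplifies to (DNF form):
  $\neg g \vee \neg q \vee \neg z$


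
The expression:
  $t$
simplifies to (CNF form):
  $t$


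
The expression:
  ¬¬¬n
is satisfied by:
  {n: False}


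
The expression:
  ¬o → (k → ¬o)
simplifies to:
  True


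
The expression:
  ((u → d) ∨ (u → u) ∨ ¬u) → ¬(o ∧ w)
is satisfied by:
  {w: False, o: False}
  {o: True, w: False}
  {w: True, o: False}


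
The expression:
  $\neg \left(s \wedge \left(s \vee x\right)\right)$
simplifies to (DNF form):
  $\neg s$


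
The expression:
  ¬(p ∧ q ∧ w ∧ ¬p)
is always true.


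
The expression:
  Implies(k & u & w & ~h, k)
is always true.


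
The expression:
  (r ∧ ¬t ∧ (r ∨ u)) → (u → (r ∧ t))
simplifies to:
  t ∨ ¬r ∨ ¬u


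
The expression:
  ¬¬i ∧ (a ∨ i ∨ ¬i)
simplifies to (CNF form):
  i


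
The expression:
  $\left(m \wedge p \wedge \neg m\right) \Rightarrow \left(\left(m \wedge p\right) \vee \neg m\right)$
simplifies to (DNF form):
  $\text{True}$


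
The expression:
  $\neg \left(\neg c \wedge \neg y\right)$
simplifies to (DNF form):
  $c \vee y$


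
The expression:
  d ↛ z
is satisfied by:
  {d: True, z: False}


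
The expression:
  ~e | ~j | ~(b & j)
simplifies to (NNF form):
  ~b | ~e | ~j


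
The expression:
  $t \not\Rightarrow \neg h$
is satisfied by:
  {t: True, h: True}


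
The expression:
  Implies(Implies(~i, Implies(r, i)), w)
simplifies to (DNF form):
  w | (r & ~i)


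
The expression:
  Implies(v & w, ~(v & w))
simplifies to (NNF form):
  ~v | ~w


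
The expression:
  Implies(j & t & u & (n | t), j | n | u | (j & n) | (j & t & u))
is always true.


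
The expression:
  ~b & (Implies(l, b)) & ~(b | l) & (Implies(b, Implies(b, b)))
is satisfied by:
  {l: False, b: False}


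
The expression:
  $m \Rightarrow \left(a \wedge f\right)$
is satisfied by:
  {a: True, f: True, m: False}
  {a: True, f: False, m: False}
  {f: True, a: False, m: False}
  {a: False, f: False, m: False}
  {a: True, m: True, f: True}


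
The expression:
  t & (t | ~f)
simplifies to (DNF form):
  t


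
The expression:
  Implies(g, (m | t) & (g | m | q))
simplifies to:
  m | t | ~g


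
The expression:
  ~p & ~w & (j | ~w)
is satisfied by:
  {p: False, w: False}


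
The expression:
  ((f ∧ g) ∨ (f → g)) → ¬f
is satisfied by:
  {g: False, f: False}
  {f: True, g: False}
  {g: True, f: False}


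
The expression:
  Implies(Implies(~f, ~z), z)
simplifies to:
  z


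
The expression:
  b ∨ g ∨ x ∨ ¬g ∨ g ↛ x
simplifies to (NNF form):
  True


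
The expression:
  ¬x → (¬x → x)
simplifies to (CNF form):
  x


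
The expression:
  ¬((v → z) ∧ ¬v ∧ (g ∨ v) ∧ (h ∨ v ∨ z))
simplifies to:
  v ∨ (¬h ∧ ¬z) ∨ ¬g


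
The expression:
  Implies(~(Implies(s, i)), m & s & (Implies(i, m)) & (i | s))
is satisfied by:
  {i: True, m: True, s: False}
  {i: True, s: False, m: False}
  {m: True, s: False, i: False}
  {m: False, s: False, i: False}
  {i: True, m: True, s: True}
  {i: True, s: True, m: False}
  {m: True, s: True, i: False}


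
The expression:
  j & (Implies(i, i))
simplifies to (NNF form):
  j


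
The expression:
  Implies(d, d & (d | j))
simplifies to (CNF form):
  True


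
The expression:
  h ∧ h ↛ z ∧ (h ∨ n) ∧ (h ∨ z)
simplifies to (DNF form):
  h ∧ ¬z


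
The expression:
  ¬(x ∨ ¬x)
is never true.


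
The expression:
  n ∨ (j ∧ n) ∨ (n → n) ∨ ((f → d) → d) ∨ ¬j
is always true.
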